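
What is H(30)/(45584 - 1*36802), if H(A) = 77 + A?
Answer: 107/8782 ≈ 0.012184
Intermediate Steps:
H(30)/(45584 - 1*36802) = (77 + 30)/(45584 - 1*36802) = 107/(45584 - 36802) = 107/8782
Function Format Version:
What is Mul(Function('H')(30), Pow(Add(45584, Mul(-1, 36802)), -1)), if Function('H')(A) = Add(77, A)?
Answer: Rational(107, 8782) ≈ 0.012184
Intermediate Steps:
Mul(Function('H')(30), Pow(Add(45584, Mul(-1, 36802)), -1)) = Mul(Add(77, 30), Pow(Add(45584, Mul(-1, 36802)), -1)) = Mul(107, Pow(Add(45584, -36802), -1)) = Mul(107, Pow(8782, -1)) = Mul(107, Rational(1, 8782)) = Rational(107, 8782)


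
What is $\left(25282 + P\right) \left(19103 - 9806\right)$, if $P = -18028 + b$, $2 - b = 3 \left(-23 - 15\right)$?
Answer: $68518890$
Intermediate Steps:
$b = 116$ ($b = 2 - 3 \left(-23 - 15\right) = 2 - 3 \left(-38\right) = 2 - -114 = 2 + 114 = 116$)
$P = -17912$ ($P = -18028 + 116 = -17912$)
$\left(25282 + P\right) \left(19103 - 9806\right) = \left(25282 - 17912\right) \left(19103 - 9806\right) = 7370 \cdot 9297 = 68518890$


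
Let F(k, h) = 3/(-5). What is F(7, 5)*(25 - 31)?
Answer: 18/5 ≈ 3.6000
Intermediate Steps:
F(k, h) = -⅗ (F(k, h) = 3*(-⅕) = -⅗)
F(7, 5)*(25 - 31) = -3*(25 - 31)/5 = -⅗*(-6) = 18/5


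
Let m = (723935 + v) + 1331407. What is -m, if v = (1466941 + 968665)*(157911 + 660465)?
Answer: -1993243551198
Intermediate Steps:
v = 1993241495856 (v = 2435606*818376 = 1993241495856)
m = 1993243551198 (m = (723935 + 1993241495856) + 1331407 = 1993242219791 + 1331407 = 1993243551198)
-m = -1*1993243551198 = -1993243551198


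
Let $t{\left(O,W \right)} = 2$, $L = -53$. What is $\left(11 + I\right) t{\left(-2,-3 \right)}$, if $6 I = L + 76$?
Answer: $\frac{89}{3} \approx 29.667$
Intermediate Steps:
$I = \frac{23}{6}$ ($I = \frac{-53 + 76}{6} = \frac{1}{6} \cdot 23 = \frac{23}{6} \approx 3.8333$)
$\left(11 + I\right) t{\left(-2,-3 \right)} = \left(11 + \frac{23}{6}\right) 2 = \frac{89}{6} \cdot 2 = \frac{89}{3}$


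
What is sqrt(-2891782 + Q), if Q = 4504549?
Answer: 13*sqrt(9543) ≈ 1269.9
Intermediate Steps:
sqrt(-2891782 + Q) = sqrt(-2891782 + 4504549) = sqrt(1612767) = 13*sqrt(9543)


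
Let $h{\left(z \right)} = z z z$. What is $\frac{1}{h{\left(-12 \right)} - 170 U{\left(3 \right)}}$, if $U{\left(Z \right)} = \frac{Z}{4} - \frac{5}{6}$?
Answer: $- \frac{6}{10283} \approx -0.00058349$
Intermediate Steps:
$h{\left(z \right)} = z^{3}$ ($h{\left(z \right)} = z^{2} z = z^{3}$)
$U{\left(Z \right)} = - \frac{5}{6} + \frac{Z}{4}$ ($U{\left(Z \right)} = Z \frac{1}{4} - \frac{5}{6} = \frac{Z}{4} - \frac{5}{6} = - \frac{5}{6} + \frac{Z}{4}$)
$\frac{1}{h{\left(-12 \right)} - 170 U{\left(3 \right)}} = \frac{1}{\left(-12\right)^{3} - 170 \left(- \frac{5}{6} + \frac{1}{4} \cdot 3\right)} = \frac{1}{-1728 - 170 \left(- \frac{5}{6} + \frac{3}{4}\right)} = \frac{1}{-1728 - - \frac{85}{6}} = \frac{1}{-1728 + \frac{85}{6}} = \frac{1}{- \frac{10283}{6}} = - \frac{6}{10283}$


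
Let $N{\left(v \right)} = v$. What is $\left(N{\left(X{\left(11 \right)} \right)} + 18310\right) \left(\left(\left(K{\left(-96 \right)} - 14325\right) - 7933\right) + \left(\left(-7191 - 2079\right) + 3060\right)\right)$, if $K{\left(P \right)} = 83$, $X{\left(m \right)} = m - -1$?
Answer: $-520069970$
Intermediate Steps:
$X{\left(m \right)} = 1 + m$ ($X{\left(m \right)} = m + 1 = 1 + m$)
$\left(N{\left(X{\left(11 \right)} \right)} + 18310\right) \left(\left(\left(K{\left(-96 \right)} - 14325\right) - 7933\right) + \left(\left(-7191 - 2079\right) + 3060\right)\right) = \left(\left(1 + 11\right) + 18310\right) \left(\left(\left(83 - 14325\right) - 7933\right) + \left(\left(-7191 - 2079\right) + 3060\right)\right) = \left(12 + 18310\right) \left(\left(-14242 - 7933\right) + \left(-9270 + 3060\right)\right) = 18322 \left(-22175 - 6210\right) = 18322 \left(-28385\right) = -520069970$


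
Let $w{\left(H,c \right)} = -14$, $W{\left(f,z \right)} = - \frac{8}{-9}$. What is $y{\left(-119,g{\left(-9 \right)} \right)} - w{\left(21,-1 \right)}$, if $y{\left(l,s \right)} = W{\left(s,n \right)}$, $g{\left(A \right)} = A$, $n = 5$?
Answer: $\frac{134}{9} \approx 14.889$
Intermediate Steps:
$W{\left(f,z \right)} = \frac{8}{9}$ ($W{\left(f,z \right)} = \left(-8\right) \left(- \frac{1}{9}\right) = \frac{8}{9}$)
$y{\left(l,s \right)} = \frac{8}{9}$
$y{\left(-119,g{\left(-9 \right)} \right)} - w{\left(21,-1 \right)} = \frac{8}{9} - -14 = \frac{8}{9} + 14 = \frac{134}{9}$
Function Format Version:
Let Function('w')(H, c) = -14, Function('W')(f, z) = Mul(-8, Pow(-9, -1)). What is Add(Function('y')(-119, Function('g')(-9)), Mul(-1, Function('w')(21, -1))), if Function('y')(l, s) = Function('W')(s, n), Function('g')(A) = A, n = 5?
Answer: Rational(134, 9) ≈ 14.889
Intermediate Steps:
Function('W')(f, z) = Rational(8, 9) (Function('W')(f, z) = Mul(-8, Rational(-1, 9)) = Rational(8, 9))
Function('y')(l, s) = Rational(8, 9)
Add(Function('y')(-119, Function('g')(-9)), Mul(-1, Function('w')(21, -1))) = Add(Rational(8, 9), Mul(-1, -14)) = Add(Rational(8, 9), 14) = Rational(134, 9)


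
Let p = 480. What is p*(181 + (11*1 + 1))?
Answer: 92640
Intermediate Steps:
p*(181 + (11*1 + 1)) = 480*(181 + (11*1 + 1)) = 480*(181 + (11 + 1)) = 480*(181 + 12) = 480*193 = 92640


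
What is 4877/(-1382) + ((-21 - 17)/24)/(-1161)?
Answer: -33960053/9627012 ≈ -3.5276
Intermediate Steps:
4877/(-1382) + ((-21 - 17)/24)/(-1161) = 4877*(-1/1382) - 38*1/24*(-1/1161) = -4877/1382 - 19/12*(-1/1161) = -4877/1382 + 19/13932 = -33960053/9627012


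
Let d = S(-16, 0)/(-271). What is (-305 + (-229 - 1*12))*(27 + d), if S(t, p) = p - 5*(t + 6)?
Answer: -3967782/271 ≈ -14641.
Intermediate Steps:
S(t, p) = -30 + p - 5*t (S(t, p) = p - 5*(6 + t) = p + (-30 - 5*t) = -30 + p - 5*t)
d = -50/271 (d = (-30 + 0 - 5*(-16))/(-271) = (-30 + 0 + 80)*(-1/271) = 50*(-1/271) = -50/271 ≈ -0.18450)
(-305 + (-229 - 1*12))*(27 + d) = (-305 + (-229 - 1*12))*(27 - 50/271) = (-305 + (-229 - 12))*(7267/271) = (-305 - 241)*(7267/271) = -546*7267/271 = -3967782/271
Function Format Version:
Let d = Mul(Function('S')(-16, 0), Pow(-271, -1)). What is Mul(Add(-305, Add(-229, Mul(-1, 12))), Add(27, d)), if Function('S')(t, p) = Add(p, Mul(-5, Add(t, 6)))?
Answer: Rational(-3967782, 271) ≈ -14641.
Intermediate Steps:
Function('S')(t, p) = Add(-30, p, Mul(-5, t)) (Function('S')(t, p) = Add(p, Mul(-5, Add(6, t))) = Add(p, Add(-30, Mul(-5, t))) = Add(-30, p, Mul(-5, t)))
d = Rational(-50, 271) (d = Mul(Add(-30, 0, Mul(-5, -16)), Pow(-271, -1)) = Mul(Add(-30, 0, 80), Rational(-1, 271)) = Mul(50, Rational(-1, 271)) = Rational(-50, 271) ≈ -0.18450)
Mul(Add(-305, Add(-229, Mul(-1, 12))), Add(27, d)) = Mul(Add(-305, Add(-229, Mul(-1, 12))), Add(27, Rational(-50, 271))) = Mul(Add(-305, Add(-229, -12)), Rational(7267, 271)) = Mul(Add(-305, -241), Rational(7267, 271)) = Mul(-546, Rational(7267, 271)) = Rational(-3967782, 271)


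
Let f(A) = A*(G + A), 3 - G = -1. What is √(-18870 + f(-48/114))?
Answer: I*√6812614/19 ≈ 137.37*I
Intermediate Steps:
G = 4 (G = 3 - 1*(-1) = 3 + 1 = 4)
f(A) = A*(4 + A)
√(-18870 + f(-48/114)) = √(-18870 + (-48/114)*(4 - 48/114)) = √(-18870 + (-48*1/114)*(4 - 48*1/114)) = √(-18870 - 8*(4 - 8/19)/19) = √(-18870 - 8/19*68/19) = √(-18870 - 544/361) = √(-6812614/361) = I*√6812614/19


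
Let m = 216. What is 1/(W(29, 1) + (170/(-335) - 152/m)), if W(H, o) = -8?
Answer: -1809/16663 ≈ -0.10856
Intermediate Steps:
1/(W(29, 1) + (170/(-335) - 152/m)) = 1/(-8 + (170/(-335) - 152/216)) = 1/(-8 + (170*(-1/335) - 152*1/216)) = 1/(-8 + (-34/67 - 19/27)) = 1/(-8 - 2191/1809) = 1/(-16663/1809) = -1809/16663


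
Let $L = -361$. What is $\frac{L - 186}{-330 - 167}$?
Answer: $\frac{547}{497} \approx 1.1006$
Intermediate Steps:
$\frac{L - 186}{-330 - 167} = \frac{-361 - 186}{-330 - 167} = - \frac{547}{-497} = \left(-547\right) \left(- \frac{1}{497}\right) = \frac{547}{497}$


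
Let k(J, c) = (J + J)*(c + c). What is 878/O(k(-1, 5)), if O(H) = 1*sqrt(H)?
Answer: -439*I*sqrt(5)/5 ≈ -196.33*I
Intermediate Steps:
k(J, c) = 4*J*c (k(J, c) = (2*J)*(2*c) = 4*J*c)
O(H) = sqrt(H)
878/O(k(-1, 5)) = 878/(sqrt(4*(-1)*5)) = 878/(sqrt(-20)) = 878/((2*I*sqrt(5))) = 878*(-I*sqrt(5)/10) = -439*I*sqrt(5)/5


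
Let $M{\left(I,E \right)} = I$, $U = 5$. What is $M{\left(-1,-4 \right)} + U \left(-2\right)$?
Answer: $-11$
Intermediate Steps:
$M{\left(-1,-4 \right)} + U \left(-2\right) = -1 + 5 \left(-2\right) = -1 - 10 = -11$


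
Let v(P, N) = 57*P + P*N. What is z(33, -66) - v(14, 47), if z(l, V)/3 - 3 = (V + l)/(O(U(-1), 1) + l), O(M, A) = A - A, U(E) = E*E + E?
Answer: -1450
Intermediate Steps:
U(E) = E + E**2 (U(E) = E**2 + E = E + E**2)
O(M, A) = 0
v(P, N) = 57*P + N*P
z(l, V) = 9 + 3*(V + l)/l (z(l, V) = 9 + 3*((V + l)/(0 + l)) = 9 + 3*((V + l)/l) = 9 + 3*(V + l)/l)
z(33, -66) - v(14, 47) = (12 + 3*(-66)/33) - 14*(57 + 47) = (12 + 3*(-66)*(1/33)) - 14*104 = (12 - 6) - 1*1456 = 6 - 1456 = -1450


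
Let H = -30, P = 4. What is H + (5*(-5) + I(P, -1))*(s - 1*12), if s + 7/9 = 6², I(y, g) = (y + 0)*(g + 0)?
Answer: -6331/9 ≈ -703.44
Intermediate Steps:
I(y, g) = g*y (I(y, g) = y*g = g*y)
s = 317/9 (s = -7/9 + 6² = -7/9 + 36 = 317/9 ≈ 35.222)
H + (5*(-5) + I(P, -1))*(s - 1*12) = -30 + (5*(-5) - 1*4)*(317/9 - 1*12) = -30 + (-25 - 4)*(317/9 - 12) = -30 - 29*209/9 = -30 - 6061/9 = -6331/9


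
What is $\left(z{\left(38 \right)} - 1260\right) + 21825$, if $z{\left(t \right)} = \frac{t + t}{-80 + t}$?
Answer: $\frac{431827}{21} \approx 20563.0$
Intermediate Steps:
$z{\left(t \right)} = \frac{2 t}{-80 + t}$
$\left(z{\left(38 \right)} - 1260\right) + 21825 = \left(2 \cdot 38 \frac{1}{-80 + 38} - 1260\right) + 21825 = \left(2 \cdot 38 \frac{1}{-42} - 1260\right) + 21825 = \left(2 \cdot 38 \left(- \frac{1}{42}\right) - 1260\right) + 21825 = \left(- \frac{38}{21} - 1260\right) + 21825 = - \frac{26498}{21} + 21825 = \frac{431827}{21}$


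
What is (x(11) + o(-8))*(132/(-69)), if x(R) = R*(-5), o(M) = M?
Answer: 2772/23 ≈ 120.52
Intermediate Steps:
x(R) = -5*R
(x(11) + o(-8))*(132/(-69)) = (-5*11 - 8)*(132/(-69)) = (-55 - 8)*(132*(-1/69)) = -63*(-44/23) = 2772/23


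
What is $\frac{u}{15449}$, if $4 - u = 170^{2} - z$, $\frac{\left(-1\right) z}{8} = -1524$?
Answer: $- \frac{16704}{15449} \approx -1.0812$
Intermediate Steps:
$z = 12192$ ($z = \left(-8\right) \left(-1524\right) = 12192$)
$u = -16704$ ($u = 4 - \left(170^{2} - 12192\right) = 4 - \left(28900 - 12192\right) = 4 - 16708 = -16704$)
$\frac{u}{15449} = - \frac{16704}{15449}$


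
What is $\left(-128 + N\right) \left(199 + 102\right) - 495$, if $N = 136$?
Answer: $1913$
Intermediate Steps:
$\left(-128 + N\right) \left(199 + 102\right) - 495 = \left(-128 + 136\right) \left(199 + 102\right) - 495 = 8 \cdot 301 - 495 = 2408 - 495 = 1913$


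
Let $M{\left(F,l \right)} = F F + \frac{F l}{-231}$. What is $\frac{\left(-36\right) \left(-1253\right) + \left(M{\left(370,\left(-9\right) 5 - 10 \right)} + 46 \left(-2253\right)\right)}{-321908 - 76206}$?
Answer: $- \frac{823810}{4180197} \approx -0.19707$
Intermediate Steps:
$M{\left(F,l \right)} = F^{2} - \frac{F l}{231}$ ($M{\left(F,l \right)} = F^{2} + F l \left(- \frac{1}{231}\right) = F^{2} - \frac{F l}{231}$)
$\frac{\left(-36\right) \left(-1253\right) + \left(M{\left(370,\left(-9\right) 5 - 10 \right)} + 46 \left(-2253\right)\right)}{-321908 - 76206} = \frac{\left(-36\right) \left(-1253\right) + \left(\frac{1}{231} \cdot 370 \left(- (\left(-9\right) 5 - 10) + 231 \cdot 370\right) + 46 \left(-2253\right)\right)}{-321908 - 76206} = \frac{45108 - \left(103638 - \frac{370 \left(- (-45 - 10) + 85470\right)}{231}\right)}{-398114} = \left(45108 - \left(103638 - \frac{370 \left(\left(-1\right) \left(-55\right) + 85470\right)}{231}\right)\right) \left(- \frac{1}{398114}\right) = \left(45108 - \left(103638 - \frac{370 \left(55 + 85470\right)}{231}\right)\right) \left(- \frac{1}{398114}\right) = \left(45108 - \left(103638 - \frac{2876750}{21}\right)\right) \left(- \frac{1}{398114}\right) = \left(45108 + \left(\frac{2876750}{21} - 103638\right)\right) \left(- \frac{1}{398114}\right) = \left(45108 + \frac{700352}{21}\right) \left(- \frac{1}{398114}\right) = \frac{1647620}{21} \left(- \frac{1}{398114}\right) = - \frac{823810}{4180197}$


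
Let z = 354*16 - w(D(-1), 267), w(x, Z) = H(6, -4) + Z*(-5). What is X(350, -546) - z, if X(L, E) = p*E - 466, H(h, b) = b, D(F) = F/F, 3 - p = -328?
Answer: -188195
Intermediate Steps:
p = 331 (p = 3 - 1*(-328) = 3 + 328 = 331)
D(F) = 1
w(x, Z) = -4 - 5*Z (w(x, Z) = -4 + Z*(-5) = -4 - 5*Z)
X(L, E) = -466 + 331*E (X(L, E) = 331*E - 466 = -466 + 331*E)
z = 7003 (z = 354*16 - (-4 - 5*267) = 5664 - (-4 - 1335) = 5664 - 1*(-1339) = 5664 + 1339 = 7003)
X(350, -546) - z = (-466 + 331*(-546)) - 1*7003 = (-466 - 180726) - 7003 = -181192 - 7003 = -188195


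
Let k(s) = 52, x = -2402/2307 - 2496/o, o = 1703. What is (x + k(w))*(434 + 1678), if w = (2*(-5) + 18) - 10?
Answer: 10530205312/100739 ≈ 1.0453e+5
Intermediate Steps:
w = -2 (w = (-10 + 18) - 10 = 8 - 10 = -2)
x = -757606/302217 (x = -2402/2307 - 2496/1703 = -2402*1/2307 - 2496*1/1703 = -2402/2307 - 192/131 = -757606/302217 ≈ -2.5068)
(x + k(w))*(434 + 1678) = (-757606/302217 + 52)*(434 + 1678) = (14957678/302217)*2112 = 10530205312/100739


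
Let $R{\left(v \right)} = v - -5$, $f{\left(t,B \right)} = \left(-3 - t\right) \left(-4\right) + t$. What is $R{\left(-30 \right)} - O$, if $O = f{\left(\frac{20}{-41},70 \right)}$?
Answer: $- \frac{1417}{41} \approx -34.561$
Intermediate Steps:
$f{\left(t,B \right)} = 12 + 5 t$ ($f{\left(t,B \right)} = \left(12 + 4 t\right) + t = 12 + 5 t$)
$O = \frac{392}{41}$ ($O = 12 + 5 \frac{20}{-41} = 12 + 5 \cdot 20 \left(- \frac{1}{41}\right) = 12 + 5 \left(- \frac{20}{41}\right) = 12 - \frac{100}{41} = \frac{392}{41} \approx 9.561$)
$R{\left(v \right)} = 5 + v$ ($R{\left(v \right)} = v + 5 = 5 + v$)
$R{\left(-30 \right)} - O = \left(5 - 30\right) - \frac{392}{41} = -25 - \frac{392}{41} = - \frac{1417}{41}$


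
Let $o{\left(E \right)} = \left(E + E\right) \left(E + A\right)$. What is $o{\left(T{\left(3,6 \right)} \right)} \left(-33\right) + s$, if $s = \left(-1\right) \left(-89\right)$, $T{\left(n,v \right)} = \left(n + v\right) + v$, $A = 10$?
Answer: $-24661$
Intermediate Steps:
$T{\left(n,v \right)} = n + 2 v$
$o{\left(E \right)} = 2 E \left(10 + E\right)$ ($o{\left(E \right)} = \left(E + E\right) \left(E + 10\right) = 2 E \left(10 + E\right)$)
$s = 89$
$o{\left(T{\left(3,6 \right)} \right)} \left(-33\right) + s = 2 \left(3 + 2 \cdot 6\right) \left(10 + \left(3 + 2 \cdot 6\right)\right) \left(-33\right) + 89 = 2 \left(3 + 12\right) \left(10 + \left(3 + 12\right)\right) \left(-33\right) + 89 = 2 \cdot 15 \left(10 + 15\right) \left(-33\right) + 89 = 2 \cdot 15 \cdot 25 \left(-33\right) + 89 = 750 \left(-33\right) + 89 = -24750 + 89 = -24661$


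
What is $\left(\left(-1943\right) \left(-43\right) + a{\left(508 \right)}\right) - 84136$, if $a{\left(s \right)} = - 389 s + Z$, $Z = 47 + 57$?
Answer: $-198095$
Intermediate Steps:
$Z = 104$
$a{\left(s \right)} = 104 - 389 s$ ($a{\left(s \right)} = - 389 s + 104 = 104 - 389 s$)
$\left(\left(-1943\right) \left(-43\right) + a{\left(508 \right)}\right) - 84136 = \left(\left(-1943\right) \left(-43\right) + \left(104 - 197612\right)\right) - 84136 = \left(83549 + \left(104 - 197612\right)\right) - 84136 = \left(83549 - 197508\right) - 84136 = -113959 - 84136 = -198095$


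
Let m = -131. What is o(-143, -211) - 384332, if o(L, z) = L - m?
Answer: -384344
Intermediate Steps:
o(L, z) = 131 + L (o(L, z) = L - 1*(-131) = L + 131 = 131 + L)
o(-143, -211) - 384332 = (131 - 143) - 384332 = -12 - 384332 = -384344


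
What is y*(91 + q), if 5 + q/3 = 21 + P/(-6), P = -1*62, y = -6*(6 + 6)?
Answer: -12240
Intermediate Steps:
y = -72 (y = -6*12 = -72)
P = -62
q = 79 (q = -15 + 3*(21 - 62/(-6)) = -15 + 3*(21 - 62*(-⅙)) = -15 + 3*(21 + 31/3) = -15 + 3*(94/3) = -15 + 94 = 79)
y*(91 + q) = -72*(91 + 79) = -72*170 = -12240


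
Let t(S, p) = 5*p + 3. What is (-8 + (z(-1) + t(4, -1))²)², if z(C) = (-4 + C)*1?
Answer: 1681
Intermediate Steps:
t(S, p) = 3 + 5*p
z(C) = -4 + C
(-8 + (z(-1) + t(4, -1))²)² = (-8 + ((-4 - 1) + (3 + 5*(-1)))²)² = (-8 + (-5 + (3 - 5))²)² = (-8 + (-5 - 2)²)² = (-8 + (-7)²)² = (-8 + 49)² = 41² = 1681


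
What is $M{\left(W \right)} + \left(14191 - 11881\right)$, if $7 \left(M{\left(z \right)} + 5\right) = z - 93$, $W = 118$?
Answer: $\frac{16160}{7} \approx 2308.6$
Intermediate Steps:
$M{\left(z \right)} = - \frac{128}{7} + \frac{z}{7}$ ($M{\left(z \right)} = -5 + \frac{z - 93}{7} = -5 + \frac{-93 + z}{7} = -5 + \left(- \frac{93}{7} + \frac{z}{7}\right) = - \frac{128}{7} + \frac{z}{7}$)
$M{\left(W \right)} + \left(14191 - 11881\right) = \left(- \frac{128}{7} + \frac{1}{7} \cdot 118\right) + \left(14191 - 11881\right) = \left(- \frac{128}{7} + \frac{118}{7}\right) + \left(14191 - 11881\right) = - \frac{10}{7} + 2310 = \frac{16160}{7}$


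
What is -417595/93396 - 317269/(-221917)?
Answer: -63039774091/20726160132 ≈ -3.0416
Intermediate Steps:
-417595/93396 - 317269/(-221917) = -417595*1/93396 - 317269*(-1/221917) = -417595/93396 + 317269/221917 = -63039774091/20726160132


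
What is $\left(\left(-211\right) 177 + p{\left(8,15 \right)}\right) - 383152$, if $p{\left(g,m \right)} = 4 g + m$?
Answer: $-420452$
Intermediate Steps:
$p{\left(g,m \right)} = m + 4 g$
$\left(\left(-211\right) 177 + p{\left(8,15 \right)}\right) - 383152 = \left(\left(-211\right) 177 + \left(15 + 4 \cdot 8\right)\right) - 383152 = \left(-37347 + \left(15 + 32\right)\right) - 383152 = \left(-37347 + 47\right) - 383152 = -37300 - 383152 = -420452$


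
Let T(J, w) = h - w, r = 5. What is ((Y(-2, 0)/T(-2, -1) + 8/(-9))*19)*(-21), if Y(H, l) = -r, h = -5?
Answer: -1729/12 ≈ -144.08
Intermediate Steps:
Y(H, l) = -5 (Y(H, l) = -1*5 = -5)
T(J, w) = -5 - w
((Y(-2, 0)/T(-2, -1) + 8/(-9))*19)*(-21) = ((-5/(-5 - 1*(-1)) + 8/(-9))*19)*(-21) = ((-5/(-5 + 1) + 8*(-⅑))*19)*(-21) = ((-5/(-4) - 8/9)*19)*(-21) = ((-5*(-¼) - 8/9)*19)*(-21) = ((5/4 - 8/9)*19)*(-21) = ((13/36)*19)*(-21) = (247/36)*(-21) = -1729/12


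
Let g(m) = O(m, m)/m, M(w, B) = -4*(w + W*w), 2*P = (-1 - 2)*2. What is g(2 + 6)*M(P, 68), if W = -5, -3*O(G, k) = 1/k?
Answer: ¼ ≈ 0.25000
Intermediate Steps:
O(G, k) = -1/(3*k)
P = -3 (P = ((-1 - 2)*2)/2 = (-3*2)/2 = (½)*(-6) = -3)
M(w, B) = 16*w (M(w, B) = -4*(w - 5*w) = -(-16)*w = 16*w)
g(m) = -1/(3*m²) (g(m) = (-1/(3*m))/m = -1/(3*m²))
g(2 + 6)*M(P, 68) = (-1/(3*(2 + 6)²))*(16*(-3)) = -⅓/8²*(-48) = -⅓*1/64*(-48) = -1/192*(-48) = ¼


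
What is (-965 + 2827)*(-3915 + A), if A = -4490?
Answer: -15650110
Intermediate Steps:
(-965 + 2827)*(-3915 + A) = (-965 + 2827)*(-3915 - 4490) = 1862*(-8405) = -15650110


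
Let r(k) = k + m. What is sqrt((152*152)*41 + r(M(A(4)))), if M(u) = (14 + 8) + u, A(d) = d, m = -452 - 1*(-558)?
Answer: 2*sqrt(236849) ≈ 973.34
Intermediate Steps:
m = 106 (m = -452 + 558 = 106)
M(u) = 22 + u
r(k) = 106 + k (r(k) = k + 106 = 106 + k)
sqrt((152*152)*41 + r(M(A(4)))) = sqrt((152*152)*41 + (106 + (22 + 4))) = sqrt(23104*41 + (106 + 26)) = sqrt(947264 + 132) = sqrt(947396) = 2*sqrt(236849)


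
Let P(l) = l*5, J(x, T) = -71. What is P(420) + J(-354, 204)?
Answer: 2029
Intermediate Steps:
P(l) = 5*l
P(420) + J(-354, 204) = 5*420 - 71 = 2100 - 71 = 2029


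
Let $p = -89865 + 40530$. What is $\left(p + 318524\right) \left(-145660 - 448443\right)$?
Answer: $-159925992467$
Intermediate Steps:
$p = -49335$
$\left(p + 318524\right) \left(-145660 - 448443\right) = \left(-49335 + 318524\right) \left(-145660 - 448443\right) = 269189 \left(-594103\right) = -159925992467$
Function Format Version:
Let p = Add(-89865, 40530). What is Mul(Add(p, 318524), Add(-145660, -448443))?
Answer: -159925992467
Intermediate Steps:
p = -49335
Mul(Add(p, 318524), Add(-145660, -448443)) = Mul(Add(-49335, 318524), Add(-145660, -448443)) = Mul(269189, -594103) = -159925992467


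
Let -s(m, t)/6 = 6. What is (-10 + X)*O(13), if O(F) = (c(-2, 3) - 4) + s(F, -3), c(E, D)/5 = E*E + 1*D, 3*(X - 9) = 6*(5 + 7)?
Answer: -115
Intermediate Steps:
X = 33 (X = 9 + (6*(5 + 7))/3 = 9 + (6*12)/3 = 9 + (⅓)*72 = 9 + 24 = 33)
s(m, t) = -36 (s(m, t) = -6*6 = -36)
c(E, D) = 5*D + 5*E² (c(E, D) = 5*(E*E + 1*D) = 5*(E² + D) = 5*(D + E²) = 5*D + 5*E²)
O(F) = -5 (O(F) = ((5*3 + 5*(-2)²) - 4) - 36 = ((15 + 5*4) - 4) - 36 = ((15 + 20) - 4) - 36 = (35 - 4) - 36 = 31 - 36 = -5)
(-10 + X)*O(13) = (-10 + 33)*(-5) = 23*(-5) = -115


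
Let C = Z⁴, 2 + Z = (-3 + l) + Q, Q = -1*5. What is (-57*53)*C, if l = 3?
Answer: -7253421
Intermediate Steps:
Q = -5
Z = -7 (Z = -2 + ((-3 + 3) - 5) = -2 + (0 - 5) = -2 - 5 = -7)
C = 2401 (C = (-7)⁴ = 2401)
(-57*53)*C = -57*53*2401 = -3021*2401 = -7253421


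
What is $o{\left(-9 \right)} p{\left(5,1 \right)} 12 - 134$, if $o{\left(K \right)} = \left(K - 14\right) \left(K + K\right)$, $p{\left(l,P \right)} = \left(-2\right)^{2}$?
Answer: $19738$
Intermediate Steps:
$p{\left(l,P \right)} = 4$
$o{\left(K \right)} = 2 K \left(-14 + K\right)$ ($o{\left(K \right)} = \left(-14 + K\right) 2 K = 2 K \left(-14 + K\right)$)
$o{\left(-9 \right)} p{\left(5,1 \right)} 12 - 134 = 2 \left(-9\right) \left(-14 - 9\right) 4 \cdot 12 - 134 = 2 \left(-9\right) \left(-23\right) 48 - 134 = 414 \cdot 48 - 134 = 19872 - 134 = 19738$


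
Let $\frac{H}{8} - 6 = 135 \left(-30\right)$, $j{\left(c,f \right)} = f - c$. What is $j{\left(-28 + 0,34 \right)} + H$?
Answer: $-32290$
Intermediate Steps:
$H = -32352$ ($H = 48 + 8 \cdot 135 \left(-30\right) = 48 + 8 \left(-4050\right) = 48 - 32400 = -32352$)
$j{\left(-28 + 0,34 \right)} + H = \left(34 - \left(-28 + 0\right)\right) - 32352 = \left(34 - -28\right) - 32352 = \left(34 + 28\right) - 32352 = 62 - 32352 = -32290$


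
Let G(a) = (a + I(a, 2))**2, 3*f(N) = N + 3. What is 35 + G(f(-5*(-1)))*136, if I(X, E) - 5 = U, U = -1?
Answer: 54715/9 ≈ 6079.4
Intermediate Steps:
I(X, E) = 4 (I(X, E) = 5 - 1 = 4)
f(N) = 1 + N/3 (f(N) = (N + 3)/3 = (3 + N)/3 = 1 + N/3)
G(a) = (4 + a)**2 (G(a) = (a + 4)**2 = (4 + a)**2)
35 + G(f(-5*(-1)))*136 = 35 + (4 + (1 + (-5*(-1))/3))**2*136 = 35 + (4 + (1 + (1/3)*5))**2*136 = 35 + (4 + (1 + 5/3))**2*136 = 35 + (4 + 8/3)**2*136 = 35 + (20/3)**2*136 = 35 + (400/9)*136 = 35 + 54400/9 = 54715/9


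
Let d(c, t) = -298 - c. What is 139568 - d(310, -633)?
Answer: 140176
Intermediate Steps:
139568 - d(310, -633) = 139568 - (-298 - 1*310) = 139568 - (-298 - 310) = 139568 - 1*(-608) = 139568 + 608 = 140176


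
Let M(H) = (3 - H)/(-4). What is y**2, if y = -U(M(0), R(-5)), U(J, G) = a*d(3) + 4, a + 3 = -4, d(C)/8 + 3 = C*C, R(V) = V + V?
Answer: 110224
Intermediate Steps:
R(V) = 2*V
M(H) = -3/4 + H/4 (M(H) = (3 - H)*(-1/4) = -3/4 + H/4)
d(C) = -24 + 8*C**2 (d(C) = -24 + 8*(C*C) = -24 + 8*C**2)
a = -7 (a = -3 - 4 = -7)
U(J, G) = -332 (U(J, G) = -7*(-24 + 8*3**2) + 4 = -7*(-24 + 8*9) + 4 = -7*(-24 + 72) + 4 = -7*48 + 4 = -336 + 4 = -332)
y = 332 (y = -1*(-332) = 332)
y**2 = 332**2 = 110224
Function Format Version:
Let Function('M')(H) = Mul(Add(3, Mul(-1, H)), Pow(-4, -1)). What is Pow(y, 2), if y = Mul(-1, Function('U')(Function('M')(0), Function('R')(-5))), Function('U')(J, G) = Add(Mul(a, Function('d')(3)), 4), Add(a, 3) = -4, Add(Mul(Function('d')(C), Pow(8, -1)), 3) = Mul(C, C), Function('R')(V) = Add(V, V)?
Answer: 110224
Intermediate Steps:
Function('R')(V) = Mul(2, V)
Function('M')(H) = Add(Rational(-3, 4), Mul(Rational(1, 4), H)) (Function('M')(H) = Mul(Add(3, Mul(-1, H)), Rational(-1, 4)) = Add(Rational(-3, 4), Mul(Rational(1, 4), H)))
Function('d')(C) = Add(-24, Mul(8, Pow(C, 2))) (Function('d')(C) = Add(-24, Mul(8, Mul(C, C))) = Add(-24, Mul(8, Pow(C, 2))))
a = -7 (a = Add(-3, -4) = -7)
Function('U')(J, G) = -332 (Function('U')(J, G) = Add(Mul(-7, Add(-24, Mul(8, Pow(3, 2)))), 4) = Add(Mul(-7, Add(-24, Mul(8, 9))), 4) = Add(Mul(-7, Add(-24, 72)), 4) = Add(Mul(-7, 48), 4) = Add(-336, 4) = -332)
y = 332 (y = Mul(-1, -332) = 332)
Pow(y, 2) = Pow(332, 2) = 110224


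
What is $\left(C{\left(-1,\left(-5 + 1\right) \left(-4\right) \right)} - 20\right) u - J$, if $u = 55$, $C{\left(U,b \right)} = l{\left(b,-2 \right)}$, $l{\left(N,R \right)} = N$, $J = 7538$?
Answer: $-7758$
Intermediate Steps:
$C{\left(U,b \right)} = b$
$\left(C{\left(-1,\left(-5 + 1\right) \left(-4\right) \right)} - 20\right) u - J = \left(\left(-5 + 1\right) \left(-4\right) - 20\right) 55 - 7538 = \left(\left(-4\right) \left(-4\right) - 20\right) 55 - 7538 = \left(16 - 20\right) 55 - 7538 = \left(-4\right) 55 - 7538 = -220 - 7538 = -7758$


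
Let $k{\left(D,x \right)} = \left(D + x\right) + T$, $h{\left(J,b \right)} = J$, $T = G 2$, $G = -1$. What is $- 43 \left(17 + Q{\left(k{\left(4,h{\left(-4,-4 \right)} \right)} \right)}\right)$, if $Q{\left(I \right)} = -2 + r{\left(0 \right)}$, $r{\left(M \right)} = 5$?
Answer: $-860$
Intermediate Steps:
$T = -2$ ($T = \left(-1\right) 2 = -2$)
$k{\left(D,x \right)} = -2 + D + x$ ($k{\left(D,x \right)} = \left(D + x\right) - 2 = -2 + D + x$)
$Q{\left(I \right)} = 3$ ($Q{\left(I \right)} = -2 + 5 = 3$)
$- 43 \left(17 + Q{\left(k{\left(4,h{\left(-4,-4 \right)} \right)} \right)}\right) = - 43 \left(17 + 3\right) = \left(-43\right) 20 = -860$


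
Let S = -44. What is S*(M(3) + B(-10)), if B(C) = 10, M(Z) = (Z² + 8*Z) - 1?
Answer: -1848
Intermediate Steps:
M(Z) = -1 + Z² + 8*Z
S*(M(3) + B(-10)) = -44*((-1 + 3² + 8*3) + 10) = -44*((-1 + 9 + 24) + 10) = -44*(32 + 10) = -44*42 = -1848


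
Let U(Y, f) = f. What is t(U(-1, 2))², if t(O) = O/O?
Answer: 1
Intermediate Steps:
t(O) = 1
t(U(-1, 2))² = 1² = 1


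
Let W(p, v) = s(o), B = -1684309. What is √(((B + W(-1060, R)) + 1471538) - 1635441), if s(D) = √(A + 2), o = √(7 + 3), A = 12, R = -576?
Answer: √(-1848212 + √14) ≈ 1359.5*I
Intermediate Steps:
o = √10 ≈ 3.1623
s(D) = √14 (s(D) = √(12 + 2) = √14)
W(p, v) = √14
√(((B + W(-1060, R)) + 1471538) - 1635441) = √(((-1684309 + √14) + 1471538) - 1635441) = √((-212771 + √14) - 1635441) = √(-1848212 + √14)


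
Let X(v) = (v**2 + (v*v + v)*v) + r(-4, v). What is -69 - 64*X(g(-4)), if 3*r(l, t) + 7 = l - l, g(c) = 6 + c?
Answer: -2831/3 ≈ -943.67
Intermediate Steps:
r(l, t) = -7/3 (r(l, t) = -7/3 + (l - l)/3 = -7/3 + (1/3)*0 = -7/3 + 0 = -7/3)
X(v) = -7/3 + v**2 + v*(v + v**2) (X(v) = (v**2 + (v*v + v)*v) - 7/3 = (v**2 + (v**2 + v)*v) - 7/3 = (v**2 + (v + v**2)*v) - 7/3 = (v**2 + v*(v + v**2)) - 7/3 = -7/3 + v**2 + v*(v + v**2))
-69 - 64*X(g(-4)) = -69 - 64*(-7/3 + (6 - 4)**3 + 2*(6 - 4)**2) = -69 - 64*(-7/3 + 2**3 + 2*2**2) = -69 - 64*(-7/3 + 8 + 2*4) = -69 - 64*(-7/3 + 8 + 8) = -69 - 64*41/3 = -69 - 2624/3 = -2831/3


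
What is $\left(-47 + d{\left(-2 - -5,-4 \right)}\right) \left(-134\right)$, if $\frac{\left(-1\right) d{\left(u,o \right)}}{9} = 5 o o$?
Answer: $102778$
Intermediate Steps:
$d{\left(u,o \right)} = - 45 o^{2}$ ($d{\left(u,o \right)} = - 9 \cdot 5 o o = - 9 \cdot 5 o^{2} = - 45 o^{2}$)
$\left(-47 + d{\left(-2 - -5,-4 \right)}\right) \left(-134\right) = \left(-47 - 45 \left(-4\right)^{2}\right) \left(-134\right) = \left(-47 - 720\right) \left(-134\right) = \left(-767\right) \left(-134\right) = 102778$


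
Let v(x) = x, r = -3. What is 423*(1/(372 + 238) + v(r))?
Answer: -773667/610 ≈ -1268.3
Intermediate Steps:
423*(1/(372 + 238) + v(r)) = 423*(1/(372 + 238) - 3) = 423*(1/610 - 3) = 423*(-1829/610) = -773667/610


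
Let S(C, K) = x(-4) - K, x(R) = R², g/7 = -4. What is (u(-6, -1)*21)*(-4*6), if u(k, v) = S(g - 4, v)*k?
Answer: 51408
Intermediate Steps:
g = -28 (g = 7*(-4) = -28)
S(C, K) = 16 - K (S(C, K) = (-4)² - K = 16 - K)
u(k, v) = k*(16 - v) (u(k, v) = (16 - v)*k = k*(16 - v))
(u(-6, -1)*21)*(-4*6) = (-6*(16 - 1*(-1))*21)*(-4*6) = (-6*(16 + 1)*21)*(-24) = (-6*17*21)*(-24) = -102*21*(-24) = -2142*(-24) = 51408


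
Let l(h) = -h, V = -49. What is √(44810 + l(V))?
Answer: √44859 ≈ 211.80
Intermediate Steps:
√(44810 + l(V)) = √(44810 - 1*(-49)) = √(44810 + 49) = √44859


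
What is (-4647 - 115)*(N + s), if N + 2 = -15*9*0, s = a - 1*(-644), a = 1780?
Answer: -11533564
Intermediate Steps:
s = 2424 (s = 1780 - 1*(-644) = 1780 + 644 = 2424)
N = -2 (N = -2 - 15*9*0 = -2 - 135*0 = -2 + 0 = -2)
(-4647 - 115)*(N + s) = (-4647 - 115)*(-2 + 2424) = -4762*2422 = -11533564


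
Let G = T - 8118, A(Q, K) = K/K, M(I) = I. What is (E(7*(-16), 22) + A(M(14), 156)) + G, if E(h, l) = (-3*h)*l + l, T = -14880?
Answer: -15583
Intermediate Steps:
A(Q, K) = 1
E(h, l) = l - 3*h*l (E(h, l) = -3*h*l + l = l - 3*h*l)
G = -22998 (G = -14880 - 8118 = -22998)
(E(7*(-16), 22) + A(M(14), 156)) + G = (22*(1 - 21*(-16)) + 1) - 22998 = (22*(1 - 3*(-112)) + 1) - 22998 = (22*(1 + 336) + 1) - 22998 = (22*337 + 1) - 22998 = (7414 + 1) - 22998 = 7415 - 22998 = -15583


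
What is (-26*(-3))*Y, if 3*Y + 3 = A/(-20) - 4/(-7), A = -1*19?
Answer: -2691/70 ≈ -38.443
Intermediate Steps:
A = -19
Y = -69/140 (Y = -1 + (-19/(-20) - 4/(-7))/3 = -1 + (-19*(-1/20) - 4*(-1/7))/3 = -1 + (19/20 + 4/7)/3 = -1 + (1/3)*(213/140) = -1 + 71/140 = -69/140 ≈ -0.49286)
(-26*(-3))*Y = -26*(-3)*(-69/140) = 78*(-69/140) = -2691/70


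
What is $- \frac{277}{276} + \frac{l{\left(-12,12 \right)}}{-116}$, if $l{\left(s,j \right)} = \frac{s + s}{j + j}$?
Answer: $- \frac{1991}{2001} \approx -0.995$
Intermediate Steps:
$l{\left(s,j \right)} = \frac{s}{j}$ ($l{\left(s,j \right)} = \frac{2 s}{2 j} = 2 s \frac{1}{2 j} = \frac{s}{j}$)
$- \frac{277}{276} + \frac{l{\left(-12,12 \right)}}{-116} = - \frac{277}{276} + \frac{\left(-12\right) \frac{1}{12}}{-116} = \left(-277\right) \frac{1}{276} + \left(-12\right) \frac{1}{12} \left(- \frac{1}{116}\right) = - \frac{277}{276} - - \frac{1}{116} = - \frac{277}{276} + \frac{1}{116} = - \frac{1991}{2001}$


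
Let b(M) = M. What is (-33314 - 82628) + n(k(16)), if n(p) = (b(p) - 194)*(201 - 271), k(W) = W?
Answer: -103482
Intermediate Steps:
n(p) = 13580 - 70*p (n(p) = (p - 194)*(201 - 271) = (-194 + p)*(-70) = 13580 - 70*p)
(-33314 - 82628) + n(k(16)) = (-33314 - 82628) + (13580 - 70*16) = -115942 + (13580 - 1120) = -115942 + 12460 = -103482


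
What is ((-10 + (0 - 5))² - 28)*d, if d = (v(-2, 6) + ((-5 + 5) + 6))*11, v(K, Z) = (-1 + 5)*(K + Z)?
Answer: 47674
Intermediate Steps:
v(K, Z) = 4*K + 4*Z (v(K, Z) = 4*(K + Z) = 4*K + 4*Z)
d = 242 (d = ((4*(-2) + 4*6) + ((-5 + 5) + 6))*11 = ((-8 + 24) + (0 + 6))*11 = (16 + 6)*11 = 22*11 = 242)
((-10 + (0 - 5))² - 28)*d = ((-10 + (0 - 5))² - 28)*242 = ((-10 - 5)² - 28)*242 = ((-15)² - 28)*242 = (225 - 28)*242 = 197*242 = 47674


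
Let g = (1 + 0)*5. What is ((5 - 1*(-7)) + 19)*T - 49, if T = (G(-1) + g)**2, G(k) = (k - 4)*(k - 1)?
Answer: 6926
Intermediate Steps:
G(k) = (-1 + k)*(-4 + k) (G(k) = (-4 + k)*(-1 + k) = (-1 + k)*(-4 + k))
g = 5 (g = 1*5 = 5)
T = 225 (T = ((4 + (-1)**2 - 5*(-1)) + 5)**2 = ((4 + 1 + 5) + 5)**2 = (10 + 5)**2 = 15**2 = 225)
((5 - 1*(-7)) + 19)*T - 49 = ((5 - 1*(-7)) + 19)*225 - 49 = ((5 + 7) + 19)*225 - 49 = (12 + 19)*225 - 49 = 31*225 - 49 = 6975 - 49 = 6926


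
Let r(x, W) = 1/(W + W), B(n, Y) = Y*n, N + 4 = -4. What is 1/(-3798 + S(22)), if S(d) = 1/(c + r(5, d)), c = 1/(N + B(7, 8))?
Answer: -23/86826 ≈ -0.00026490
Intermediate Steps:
N = -8 (N = -4 - 4 = -8)
r(x, W) = 1/(2*W)
c = 1/48 (c = 1/(-8 + 8*7) = 1/(-8 + 56) = 1/48 ≈ 0.020833)
S(d) = 1/(1/48 + 1/(2*d))
1/(-3798 + S(22)) = 1/(-3798 + 48*22/(24 + 22)) = 1/(-3798 + 48*22/46) = 1/(-3798 + 48*22*(1/46)) = 1/(-3798 + 528/23) = 1/(-86826/23) = -23/86826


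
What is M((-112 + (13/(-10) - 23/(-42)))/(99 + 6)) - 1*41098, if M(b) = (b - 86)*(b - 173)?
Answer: -3153111257054/121550625 ≈ -25941.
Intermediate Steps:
M(b) = (-173 + b)*(-86 + b) (M(b) = (-86 + b)*(-173 + b) = (-173 + b)*(-86 + b))
M((-112 + (13/(-10) - 23/(-42)))/(99 + 6)) - 1*41098 = (14878 + ((-112 + (13/(-10) - 23/(-42)))/(99 + 6))² - 259*(-112 + (13/(-10) - 23/(-42)))/(99 + 6)) - 1*41098 = (14878 + ((-112 + (13*(-⅒) - 23*(-1/42)))/105)² - 259*(-112 + (13*(-⅒) - 23*(-1/42)))/105) - 41098 = (14878 + ((-112 + (-13/10 + 23/42))*(1/105))² - 259*(-112 + (-13/10 + 23/42))/105) - 41098 = (14878 + ((-112 - 79/105)*(1/105))² - 259*(-112 - 79/105)/105) - 41098 = (14878 + (-11839/105*1/105)² - (-438043)/(15*105)) - 41098 = (14878 + (-11839/11025)² - 259*(-11839/11025)) - 41098 = (14878 + 140161921/121550625 + 438043/1575) - 41098 = 1842376329196/121550625 - 41098 = -3153111257054/121550625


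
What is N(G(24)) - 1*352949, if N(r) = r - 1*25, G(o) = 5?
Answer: -352969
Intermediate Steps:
N(r) = -25 + r (N(r) = r - 25 = -25 + r)
N(G(24)) - 1*352949 = (-25 + 5) - 1*352949 = -20 - 352949 = -352969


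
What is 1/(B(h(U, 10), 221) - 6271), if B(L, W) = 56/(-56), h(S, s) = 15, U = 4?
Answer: -1/6272 ≈ -0.00015944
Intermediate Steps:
B(L, W) = -1 (B(L, W) = 56*(-1/56) = -1)
1/(B(h(U, 10), 221) - 6271) = 1/(-1 - 6271) = 1/(-6272) = -1/6272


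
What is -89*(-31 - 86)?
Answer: 10413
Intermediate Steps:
-89*(-31 - 86) = -89*(-117) = 10413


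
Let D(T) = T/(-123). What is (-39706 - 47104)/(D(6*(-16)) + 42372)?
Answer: -1779605/868642 ≈ -2.0487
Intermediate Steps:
D(T) = -T/123 (D(T) = T*(-1/123) = -T/123)
(-39706 - 47104)/(D(6*(-16)) + 42372) = (-39706 - 47104)/(-2*(-16)/41 + 42372) = -86810/(-1/123*(-96) + 42372) = -86810/(32/41 + 42372) = -86810/1737284/41 = -86810*41/1737284 = -1779605/868642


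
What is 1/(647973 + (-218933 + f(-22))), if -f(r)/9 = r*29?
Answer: 1/434782 ≈ 2.3000e-6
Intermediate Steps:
f(r) = -261*r (f(r) = -9*r*29 = -261*r)
1/(647973 + (-218933 + f(-22))) = 1/(647973 + (-218933 - 261*(-22))) = 1/(647973 + (-218933 + 5742)) = 1/(647973 - 213191) = 1/434782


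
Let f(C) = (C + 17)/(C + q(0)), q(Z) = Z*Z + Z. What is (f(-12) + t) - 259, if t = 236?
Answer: -281/12 ≈ -23.417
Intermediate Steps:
q(Z) = Z + Z² (q(Z) = Z² + Z = Z + Z²)
f(C) = (17 + C)/C (f(C) = (C + 17)/(C + 0*(1 + 0)) = (17 + C)/(C + 0*1) = (17 + C)/(C + 0) = (17 + C)/C)
(f(-12) + t) - 259 = ((17 - 12)/(-12) + 236) - 259 = (-1/12*5 + 236) - 259 = (-5/12 + 236) - 259 = 2827/12 - 259 = -281/12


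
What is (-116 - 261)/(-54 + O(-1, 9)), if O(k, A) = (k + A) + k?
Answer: 377/47 ≈ 8.0213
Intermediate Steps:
O(k, A) = A + 2*k (O(k, A) = (A + k) + k = A + 2*k)
(-116 - 261)/(-54 + O(-1, 9)) = (-116 - 261)/(-54 + (9 + 2*(-1))) = -377/(-54 + (9 - 2)) = -377/(-54 + 7) = -377/(-47) = -377*(-1/47) = 377/47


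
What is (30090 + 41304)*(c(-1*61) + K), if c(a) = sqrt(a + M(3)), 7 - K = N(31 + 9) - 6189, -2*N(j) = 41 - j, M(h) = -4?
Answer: 442392921 + 71394*I*sqrt(65) ≈ 4.4239e+8 + 5.756e+5*I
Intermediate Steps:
N(j) = -41/2 + j/2 (N(j) = -(41 - j)/2 = -41/2 + j/2)
K = 12393/2 (K = 7 - ((-41/2 + (31 + 9)/2) - 6189) = 7 - ((-41/2 + (1/2)*40) - 6189) = 7 - ((-41/2 + 20) - 6189) = 7 - (-1/2 - 6189) = 7 - 1*(-12379/2) = 7 + 12379/2 = 12393/2 ≈ 6196.5)
c(a) = sqrt(-4 + a) (c(a) = sqrt(a - 4) = sqrt(-4 + a))
(30090 + 41304)*(c(-1*61) + K) = (30090 + 41304)*(sqrt(-4 - 1*61) + 12393/2) = 71394*(sqrt(-4 - 61) + 12393/2) = 71394*(sqrt(-65) + 12393/2) = 71394*(I*sqrt(65) + 12393/2) = 71394*(12393/2 + I*sqrt(65)) = 442392921 + 71394*I*sqrt(65)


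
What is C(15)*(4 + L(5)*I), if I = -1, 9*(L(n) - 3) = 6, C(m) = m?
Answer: 5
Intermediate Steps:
L(n) = 11/3 (L(n) = 3 + (⅑)*6 = 3 + ⅔ = 11/3)
C(15)*(4 + L(5)*I) = 15*(4 + (11/3)*(-1)) = 15*(4 - 11/3) = 15*(⅓) = 5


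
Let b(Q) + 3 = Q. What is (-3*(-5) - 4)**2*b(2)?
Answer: -121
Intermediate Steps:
b(Q) = -3 + Q
(-3*(-5) - 4)**2*b(2) = (-3*(-5) - 4)**2*(-3 + 2) = (15 - 4)**2*(-1) = 11**2*(-1) = 121*(-1) = -121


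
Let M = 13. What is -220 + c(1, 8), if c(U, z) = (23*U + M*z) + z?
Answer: -85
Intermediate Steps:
c(U, z) = 14*z + 23*U (c(U, z) = (23*U + 13*z) + z = (13*z + 23*U) + z = 14*z + 23*U)
-220 + c(1, 8) = -220 + (14*8 + 23*1) = -220 + (112 + 23) = -220 + 135 = -85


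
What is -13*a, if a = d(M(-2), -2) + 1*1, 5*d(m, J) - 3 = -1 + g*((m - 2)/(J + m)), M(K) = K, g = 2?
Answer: -117/5 ≈ -23.400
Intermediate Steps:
d(m, J) = 2/5 + 2*(-2 + m)/(5*(J + m)) (d(m, J) = 3/5 + (-1 + 2*((m - 2)/(J + m)))/5 = 3/5 + (-1 + 2*((-2 + m)/(J + m)))/5 = 3/5 + (-1 + 2*(-2 + m)/(J + m))/5 = 3/5 + (-1/5 + 2*(-2 + m)/(5*(J + m))) = 2/5 + 2*(-2 + m)/(5*(J + m)))
a = 9/5 (a = 2*(-2 - 2 + 2*(-2))/(5*(-2 - 2)) + 1*1 = (2/5)*(-2 - 2 - 4)/(-4) + 1 = (2/5)*(-1/4)*(-8) + 1 = 4/5 + 1 = 9/5 ≈ 1.8000)
-13*a = -13*9/5 = -117/5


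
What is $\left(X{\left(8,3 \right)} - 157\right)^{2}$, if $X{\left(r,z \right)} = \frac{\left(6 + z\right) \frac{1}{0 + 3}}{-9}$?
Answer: $\frac{222784}{9} \approx 24754.0$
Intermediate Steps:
$X{\left(r,z \right)} = - \frac{2}{9} - \frac{z}{27}$ ($X{\left(r,z \right)} = \frac{6 + z}{3} \left(- \frac{1}{9}\right) = \left(6 + z\right) \frac{1}{3} \left(- \frac{1}{9}\right) = \left(2 + \frac{z}{3}\right) \left(- \frac{1}{9}\right) = - \frac{2}{9} - \frac{z}{27}$)
$\left(X{\left(8,3 \right)} - 157\right)^{2} = \left(\left(- \frac{2}{9} - \frac{1}{9}\right) - 157\right)^{2} = \left(- \frac{1}{3} - 157\right)^{2} = \left(- \frac{472}{3}\right)^{2} = \frac{222784}{9}$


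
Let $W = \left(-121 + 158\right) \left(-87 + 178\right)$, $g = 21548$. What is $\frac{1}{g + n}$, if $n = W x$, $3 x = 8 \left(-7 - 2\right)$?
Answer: $- \frac{1}{59260} \approx -1.6875 \cdot 10^{-5}$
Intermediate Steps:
$x = -24$ ($x = \frac{8 \left(-7 - 2\right)}{3} = \frac{8 \left(-9\right)}{3} = \frac{1}{3} \left(-72\right) = -24$)
$W = 3367$ ($W = 37 \cdot 91 = 3367$)
$n = -80808$ ($n = 3367 \left(-24\right) = -80808$)
$\frac{1}{g + n} = \frac{1}{21548 - 80808} = \frac{1}{-59260} = - \frac{1}{59260}$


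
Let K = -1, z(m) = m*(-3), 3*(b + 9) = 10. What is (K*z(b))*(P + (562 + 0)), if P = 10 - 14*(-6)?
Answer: -11152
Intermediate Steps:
b = -17/3 (b = -9 + (⅓)*10 = -9 + 10/3 = -17/3 ≈ -5.6667)
z(m) = -3*m
P = 94 (P = 10 + 84 = 94)
(K*z(b))*(P + (562 + 0)) = (-(-3)*(-17)/3)*(94 + (562 + 0)) = (-1*17)*(94 + 562) = -17*656 = -11152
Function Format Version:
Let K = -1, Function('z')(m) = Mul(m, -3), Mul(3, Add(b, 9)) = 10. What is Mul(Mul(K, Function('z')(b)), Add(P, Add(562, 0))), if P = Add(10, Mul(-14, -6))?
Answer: -11152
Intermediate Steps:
b = Rational(-17, 3) (b = Add(-9, Mul(Rational(1, 3), 10)) = Add(-9, Rational(10, 3)) = Rational(-17, 3) ≈ -5.6667)
Function('z')(m) = Mul(-3, m)
P = 94 (P = Add(10, 84) = 94)
Mul(Mul(K, Function('z')(b)), Add(P, Add(562, 0))) = Mul(Mul(-1, Mul(-3, Rational(-17, 3))), Add(94, Add(562, 0))) = Mul(Mul(-1, 17), Add(94, 562)) = Mul(-17, 656) = -11152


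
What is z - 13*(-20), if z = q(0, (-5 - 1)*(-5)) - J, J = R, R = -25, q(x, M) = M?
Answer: 315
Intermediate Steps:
J = -25
z = 55 (z = (-5 - 1)*(-5) - 1*(-25) = -6*(-5) + 25 = 30 + 25 = 55)
z - 13*(-20) = 55 - 13*(-20) = 55 + 260 = 315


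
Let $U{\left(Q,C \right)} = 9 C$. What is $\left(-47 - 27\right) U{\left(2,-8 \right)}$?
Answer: $5328$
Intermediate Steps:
$\left(-47 - 27\right) U{\left(2,-8 \right)} = \left(-47 - 27\right) 9 \left(-8\right) = \left(-74\right) \left(-72\right) = 5328$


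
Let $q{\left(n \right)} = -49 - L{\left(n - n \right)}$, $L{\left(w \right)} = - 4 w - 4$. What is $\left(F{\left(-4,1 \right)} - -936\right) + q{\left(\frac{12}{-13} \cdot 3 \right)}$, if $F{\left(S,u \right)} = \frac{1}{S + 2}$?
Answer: $\frac{1781}{2} \approx 890.5$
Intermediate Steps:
$F{\left(S,u \right)} = \frac{1}{2 + S}$
$L{\left(w \right)} = -4 - 4 w$
$q{\left(n \right)} = -45$ ($q{\left(n \right)} = -49 - \left(-4 - 4 \left(n - n\right)\right) = -49 - \left(-4 - 0\right) = -49 - \left(-4 + 0\right) = -49 - -4 = -49 + 4 = -45$)
$\left(F{\left(-4,1 \right)} - -936\right) + q{\left(\frac{12}{-13} \cdot 3 \right)} = \left(\frac{1}{2 - 4} - -936\right) - 45 = \left(\frac{1}{-2} + 936\right) - 45 = \left(- \frac{1}{2} + 936\right) - 45 = \frac{1871}{2} - 45 = \frac{1781}{2}$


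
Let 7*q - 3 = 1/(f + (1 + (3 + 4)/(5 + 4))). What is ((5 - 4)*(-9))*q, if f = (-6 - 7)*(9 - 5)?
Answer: -12123/3164 ≈ -3.8315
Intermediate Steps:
f = -52 (f = -13*4 = -52)
q = 1347/3164 (q = 3/7 + 1/(7*(-52 + (1 + (3 + 4)/(5 + 4)))) = 3/7 + 1/(7*(-52 + (1 + 7/9))) = 3/7 + 1/(7*(-52 + 16/9)) = 3/7 + 1/(7*(-452/9)) = 3/7 + (1/7)*(-9/452) = 3/7 - 9/3164 = 1347/3164 ≈ 0.42573)
((5 - 4)*(-9))*q = ((5 - 4)*(-9))*(1347/3164) = (1*(-9))*(1347/3164) = -9*1347/3164 = -12123/3164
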